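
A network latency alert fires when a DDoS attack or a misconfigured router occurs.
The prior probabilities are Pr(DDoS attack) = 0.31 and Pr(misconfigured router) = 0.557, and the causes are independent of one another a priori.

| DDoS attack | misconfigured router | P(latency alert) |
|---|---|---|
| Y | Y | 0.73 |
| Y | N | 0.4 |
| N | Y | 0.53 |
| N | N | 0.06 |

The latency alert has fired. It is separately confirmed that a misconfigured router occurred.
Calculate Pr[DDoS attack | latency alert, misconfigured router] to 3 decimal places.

Pr[DDoS attack | latency alert, misconfigured router] ≈ 0.382

P(latency alert | misconfigured router) = 0.53×0.69 + 0.73×0.31 = 0.365700 + 0.226300 = 0.592000
Of this, 0.226300 comes from 0.73×0.31 (the DDoS attack=true cases).
Hence the posterior is 0.226300/0.592000 ≈ 0.382.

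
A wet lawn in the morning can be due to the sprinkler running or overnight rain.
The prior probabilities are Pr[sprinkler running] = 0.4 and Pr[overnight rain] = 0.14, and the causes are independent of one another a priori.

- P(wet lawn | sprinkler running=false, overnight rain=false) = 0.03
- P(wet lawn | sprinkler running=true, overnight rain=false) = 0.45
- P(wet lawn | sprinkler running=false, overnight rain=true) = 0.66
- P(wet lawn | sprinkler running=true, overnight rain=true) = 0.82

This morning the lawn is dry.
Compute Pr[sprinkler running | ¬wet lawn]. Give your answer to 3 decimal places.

P(¬wet lawn) = 0.97*0.6*0.86 + 0.34*0.6*0.14 + 0.55*0.4*0.86 + 0.18*0.4*0.14 = 0.500520 + 0.028560 + 0.189200 + 0.010080 = 0.728360
Of this, 0.199280 comes from 0.189200 + 0.010080 (the sprinkler running=true cases).
So P(sprinkler running | ¬wet lawn) = 0.199280/0.728360 ≈ 0.274.

Pr[sprinkler running | ¬wet lawn] ≈ 0.274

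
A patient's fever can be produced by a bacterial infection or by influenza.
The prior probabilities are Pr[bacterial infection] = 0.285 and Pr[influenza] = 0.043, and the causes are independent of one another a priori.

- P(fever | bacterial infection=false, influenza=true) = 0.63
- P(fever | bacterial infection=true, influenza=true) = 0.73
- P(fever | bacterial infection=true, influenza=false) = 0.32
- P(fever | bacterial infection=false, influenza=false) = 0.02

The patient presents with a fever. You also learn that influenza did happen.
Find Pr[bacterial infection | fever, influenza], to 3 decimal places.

Weight on bacterial infection=true, given the evidence: 0.73×0.285 = 0.208050
Normalizer over all consistent configurations: 0.63×0.715 + 0.73×0.285 = 0.658500
P(bacterial infection | fever, influenza) = 0.208050/0.658500 ≈ 0.316

Pr[bacterial infection | fever, influenza] ≈ 0.316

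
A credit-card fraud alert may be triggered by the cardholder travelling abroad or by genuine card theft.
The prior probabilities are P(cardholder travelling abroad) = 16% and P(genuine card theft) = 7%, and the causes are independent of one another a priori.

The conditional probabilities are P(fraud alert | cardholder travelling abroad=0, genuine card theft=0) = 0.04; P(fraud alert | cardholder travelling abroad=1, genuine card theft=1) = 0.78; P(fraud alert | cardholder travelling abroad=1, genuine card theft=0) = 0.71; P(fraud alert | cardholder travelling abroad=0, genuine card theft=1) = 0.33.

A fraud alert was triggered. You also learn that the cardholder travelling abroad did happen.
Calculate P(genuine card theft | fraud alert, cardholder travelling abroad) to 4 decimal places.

For the numerator, keep only genuine card theft=true terms: 0.78·0.07 = 0.054600
Normalizer over all consistent configurations: 0.71·0.93 + 0.78·0.07 = 0.714900
P(genuine card theft | fraud alert, cardholder travelling abroad) = 0.054600/0.714900 ≈ 0.0764

P(genuine card theft | fraud alert, cardholder travelling abroad) ≈ 0.0764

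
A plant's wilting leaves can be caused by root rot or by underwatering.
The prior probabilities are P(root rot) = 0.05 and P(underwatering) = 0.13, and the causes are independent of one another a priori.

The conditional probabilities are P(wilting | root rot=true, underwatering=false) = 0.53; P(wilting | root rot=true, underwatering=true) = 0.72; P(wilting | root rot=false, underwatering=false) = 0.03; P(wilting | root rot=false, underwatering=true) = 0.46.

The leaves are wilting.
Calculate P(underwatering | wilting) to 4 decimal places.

P(underwatering | wilting) ≈ 0.5624

P(wilting) = 0.03×0.95×0.87 + 0.46×0.95×0.13 + 0.53×0.05×0.87 + 0.72×0.05×0.13 = 0.024795 + 0.056810 + 0.023055 + 0.004680 = 0.109340
Of this, 0.061490 comes from 0.056810 + 0.004680 (the underwatering=true cases).
P(underwatering | wilting) = 0.061490 / 0.109340 ≈ 0.5624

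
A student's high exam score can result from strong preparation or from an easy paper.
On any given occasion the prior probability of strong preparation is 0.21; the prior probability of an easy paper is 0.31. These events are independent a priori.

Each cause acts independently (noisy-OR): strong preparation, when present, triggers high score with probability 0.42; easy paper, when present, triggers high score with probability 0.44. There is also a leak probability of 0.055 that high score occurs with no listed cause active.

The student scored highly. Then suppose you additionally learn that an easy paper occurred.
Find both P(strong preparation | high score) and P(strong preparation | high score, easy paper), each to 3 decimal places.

P(strong preparation | high score) ≈ 0.432; P(strong preparation | high score, easy paper) ≈ 0.281

Under noisy-OR, P(high score | causes) = 1 − (1−0.055)·∏(1−qᵢ) over the active causes.
P(high score) = 0.055×0.79×0.69 + 0.4708×0.79×0.31 + 0.4519×0.21×0.69 + 0.693064×0.21×0.31 = 0.029981 + 0.115299 + 0.065480 + 0.045118 = 0.255878
Of this, 0.110598 comes from 0.065480 + 0.045118 (the strong preparation=true cases).
P(strong preparation | high score) = 0.110598 / 0.255878 ≈ 0.432

With the extra evidence:
Enumerate both values of strong preparation and weight by the priors:
  P(high score | easy paper) = 0.4708×0.79 + 0.693064×0.21
        = 0.371932 + 0.145543 = 0.517475
Configurations with strong preparation contribute 0.145543, so
  P(strong preparation | high score, easy paper) = 0.145543 / 0.517475 ≈ 0.281
— easy paper explains away the evidence for strong preparation.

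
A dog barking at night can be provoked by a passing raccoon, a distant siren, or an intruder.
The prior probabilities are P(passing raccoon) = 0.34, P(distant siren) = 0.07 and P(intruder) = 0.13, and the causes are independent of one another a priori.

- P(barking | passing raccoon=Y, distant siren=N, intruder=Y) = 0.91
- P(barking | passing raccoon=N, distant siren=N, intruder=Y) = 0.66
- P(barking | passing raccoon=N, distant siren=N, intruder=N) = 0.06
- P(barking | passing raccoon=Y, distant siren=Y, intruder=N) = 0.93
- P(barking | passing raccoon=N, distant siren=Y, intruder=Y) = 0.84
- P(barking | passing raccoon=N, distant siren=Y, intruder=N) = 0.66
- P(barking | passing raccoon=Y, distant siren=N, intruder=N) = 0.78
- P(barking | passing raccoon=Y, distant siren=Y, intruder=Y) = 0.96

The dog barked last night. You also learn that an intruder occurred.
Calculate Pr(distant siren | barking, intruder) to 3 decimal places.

Pr(distant siren | barking, intruder) ≈ 0.082

By total probability over the 4 (passing raccoon, distant siren) configurations:
  P(barking | intruder) = 0.66×0.66×0.93 + 0.84×0.66×0.07 + 0.91×0.34×0.93 + 0.96×0.34×0.07
        = 0.405108 + 0.038808 + 0.287742 + 0.022848 = 0.754506
Configurations with distant siren contribute 0.061656, so
  P(distant siren | barking, intruder) = 0.061656 / 0.754506 ≈ 0.082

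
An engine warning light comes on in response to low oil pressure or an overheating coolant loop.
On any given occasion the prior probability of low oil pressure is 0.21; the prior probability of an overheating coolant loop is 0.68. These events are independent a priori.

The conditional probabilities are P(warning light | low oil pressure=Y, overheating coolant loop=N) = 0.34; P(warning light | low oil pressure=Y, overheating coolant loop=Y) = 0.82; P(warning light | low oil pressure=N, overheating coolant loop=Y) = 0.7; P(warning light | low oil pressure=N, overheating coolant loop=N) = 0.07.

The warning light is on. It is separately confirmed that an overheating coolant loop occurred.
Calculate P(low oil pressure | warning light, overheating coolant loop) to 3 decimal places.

Numerator (weight on configurations with low oil pressure): 0.82·0.21 = 0.172200
The normalizing constant is 0.7·0.79 + 0.82·0.21 = 0.725200
Posterior = 0.172200 / 0.725200 ≈ 0.237

P(low oil pressure | warning light, overheating coolant loop) ≈ 0.237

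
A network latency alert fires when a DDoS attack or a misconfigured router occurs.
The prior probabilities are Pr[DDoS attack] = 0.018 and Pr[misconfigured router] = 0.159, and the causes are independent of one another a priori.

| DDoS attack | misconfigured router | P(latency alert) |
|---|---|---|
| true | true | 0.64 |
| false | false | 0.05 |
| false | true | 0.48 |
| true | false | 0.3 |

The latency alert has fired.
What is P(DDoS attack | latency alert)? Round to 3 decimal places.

P(latency alert) = 0.05·0.982·0.841 + 0.48·0.982·0.159 + 0.3·0.018·0.841 + 0.64·0.018·0.159 = 0.041293 + 0.074946 + 0.004541 + 0.001832 = 0.122612
Restricting to configurations with DDoS attack present: 0.004541 + 0.001832 = 0.006373.
P(DDoS attack | latency alert) = 0.006373 / 0.122612 ≈ 0.052

P(DDoS attack | latency alert) ≈ 0.052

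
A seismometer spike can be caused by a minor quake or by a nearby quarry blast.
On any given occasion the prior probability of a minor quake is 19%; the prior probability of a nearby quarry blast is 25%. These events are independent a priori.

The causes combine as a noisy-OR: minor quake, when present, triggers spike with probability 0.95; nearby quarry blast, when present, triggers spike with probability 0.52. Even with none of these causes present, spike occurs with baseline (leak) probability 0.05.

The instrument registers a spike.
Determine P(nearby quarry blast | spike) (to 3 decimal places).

P(nearby quarry blast | spike) ≈ 0.485

Under noisy-OR, P(spike | causes) = 1 − (1−0.05)·∏(1−qᵢ) over the active causes.
P(spike) = 0.05×0.81×0.75 + 0.544×0.81×0.25 + 0.9525×0.19×0.75 + 0.9772×0.19×0.25 = 0.030375 + 0.110160 + 0.135731 + 0.046417 = 0.322683
The nearby quarry blast-present share is 0.110160 + 0.046417 = 0.156577.
Hence the posterior is 0.156577/0.322683 ≈ 0.485.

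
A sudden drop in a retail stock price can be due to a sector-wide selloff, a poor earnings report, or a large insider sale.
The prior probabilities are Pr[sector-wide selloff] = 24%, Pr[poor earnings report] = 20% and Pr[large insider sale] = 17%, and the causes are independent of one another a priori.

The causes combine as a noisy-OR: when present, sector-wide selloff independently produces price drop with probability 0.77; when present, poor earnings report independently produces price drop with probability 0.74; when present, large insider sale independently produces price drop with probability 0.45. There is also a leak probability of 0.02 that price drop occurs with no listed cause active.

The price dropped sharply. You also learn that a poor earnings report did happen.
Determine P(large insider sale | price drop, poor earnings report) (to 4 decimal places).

P(large insider sale | price drop, poor earnings report) ≈ 0.1863

Under noisy-OR, P(price drop | causes) = 1 − (1−0.02)·∏(1−qᵢ) over the active causes.
P(price drop | poor earnings report) = 0.7452·0.76·0.83 + 0.85986·0.76·0.17 + 0.941396·0.24·0.83 + 0.967768·0.24·0.17 = 0.470072 + 0.111094 + 0.187526 + 0.039485 = 0.808177
Restricting to configurations with large insider sale present: 0.111094 + 0.039485 = 0.150579.
So P(large insider sale | price drop, poor earnings report) = 0.150579/0.808177 ≈ 0.1863.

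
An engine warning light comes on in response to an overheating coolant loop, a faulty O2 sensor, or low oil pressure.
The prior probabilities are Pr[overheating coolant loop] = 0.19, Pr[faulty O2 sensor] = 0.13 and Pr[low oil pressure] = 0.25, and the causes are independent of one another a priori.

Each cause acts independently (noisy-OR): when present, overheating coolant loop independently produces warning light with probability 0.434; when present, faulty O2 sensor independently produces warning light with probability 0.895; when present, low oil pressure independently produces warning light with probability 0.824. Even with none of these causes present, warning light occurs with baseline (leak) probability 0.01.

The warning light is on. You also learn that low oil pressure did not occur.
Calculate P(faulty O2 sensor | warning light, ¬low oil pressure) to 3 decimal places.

Under noisy-OR, P(warning light | causes) = 1 − (1−0.01)·∏(1−qᵢ) over the active causes.
Sum P(warning light|·) weighted by the priors over the 4 (overheating coolant loop, faulty O2 sensor) configurations:
  P(warning light | ¬low oil pressure) = 0.01*0.81*0.87 + 0.89605*0.81*0.13 + 0.43966*0.19*0.87 + 0.941164*0.19*0.13
        = 0.007047 + 0.094354 + 0.072676 + 0.023247 = 0.197324
Configurations with faulty O2 sensor contribute 0.117601, so
  P(faulty O2 sensor | warning light, ¬low oil pressure) = 0.117601 / 0.197324 ≈ 0.596

P(faulty O2 sensor | warning light, ¬low oil pressure) ≈ 0.596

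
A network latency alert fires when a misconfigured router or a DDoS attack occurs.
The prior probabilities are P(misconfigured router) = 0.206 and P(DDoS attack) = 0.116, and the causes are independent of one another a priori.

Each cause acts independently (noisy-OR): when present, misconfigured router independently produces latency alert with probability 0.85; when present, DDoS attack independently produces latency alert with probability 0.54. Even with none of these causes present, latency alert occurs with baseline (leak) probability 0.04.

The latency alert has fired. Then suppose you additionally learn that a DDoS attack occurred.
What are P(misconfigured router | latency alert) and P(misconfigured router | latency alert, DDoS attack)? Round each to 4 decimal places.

Under noisy-OR, P(latency alert | causes) = 1 − (1−0.04)·∏(1−qᵢ) over the active causes.
Enumerate the 4 (misconfigured router, DDoS attack) configurations and weight by the priors:
  P(latency alert) = 0.04·0.794·0.884 + 0.5584·0.794·0.116 + 0.856·0.206·0.884 + 0.93376·0.206·0.116
        = 0.028076 + 0.051431 + 0.155881 + 0.022313 = 0.257701
The terms with misconfigured router present sum to 0.178194, so
  P(misconfigured router | latency alert) = 0.178194 / 0.257701 ≈ 0.6915

Now also conditioning on DDoS attack=true:
Sum P(latency alert|·) weighted by the priors over both values of misconfigured router:
  P(latency alert | DDoS attack) = 0.5584·0.794 + 0.93376·0.206
        = 0.443370 + 0.192355 = 0.635725
The terms with misconfigured router present sum to 0.192355, so
  P(misconfigured router | latency alert, DDoS attack) = 0.192355 / 0.635725 ≈ 0.3026
This is intercausal reasoning (explaining away): once DDoS attack accounts for the latency alert, misconfigured router becomes less likely.

P(misconfigured router | latency alert) ≈ 0.6915; P(misconfigured router | latency alert, DDoS attack) ≈ 0.3026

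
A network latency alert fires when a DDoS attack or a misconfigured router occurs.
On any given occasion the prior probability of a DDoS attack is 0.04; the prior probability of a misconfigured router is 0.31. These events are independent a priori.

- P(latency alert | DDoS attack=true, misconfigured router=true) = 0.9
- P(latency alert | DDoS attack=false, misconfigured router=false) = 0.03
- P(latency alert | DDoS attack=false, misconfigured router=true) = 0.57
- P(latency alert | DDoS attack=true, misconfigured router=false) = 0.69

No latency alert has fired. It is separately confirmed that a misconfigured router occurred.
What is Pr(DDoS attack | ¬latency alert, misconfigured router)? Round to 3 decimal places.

Pr(DDoS attack | ¬latency alert, misconfigured router) ≈ 0.010

By total probability over both values of DDoS attack:
  P(¬latency alert | misconfigured router) = 0.43·0.96 + 0.1·0.04
        = 0.412800 + 0.004000 = 0.416800
Keeping only the DDoS attack-present terms gives 0.004000, so
  P(DDoS attack | ¬latency alert, misconfigured router) = 0.004000 / 0.416800 ≈ 0.010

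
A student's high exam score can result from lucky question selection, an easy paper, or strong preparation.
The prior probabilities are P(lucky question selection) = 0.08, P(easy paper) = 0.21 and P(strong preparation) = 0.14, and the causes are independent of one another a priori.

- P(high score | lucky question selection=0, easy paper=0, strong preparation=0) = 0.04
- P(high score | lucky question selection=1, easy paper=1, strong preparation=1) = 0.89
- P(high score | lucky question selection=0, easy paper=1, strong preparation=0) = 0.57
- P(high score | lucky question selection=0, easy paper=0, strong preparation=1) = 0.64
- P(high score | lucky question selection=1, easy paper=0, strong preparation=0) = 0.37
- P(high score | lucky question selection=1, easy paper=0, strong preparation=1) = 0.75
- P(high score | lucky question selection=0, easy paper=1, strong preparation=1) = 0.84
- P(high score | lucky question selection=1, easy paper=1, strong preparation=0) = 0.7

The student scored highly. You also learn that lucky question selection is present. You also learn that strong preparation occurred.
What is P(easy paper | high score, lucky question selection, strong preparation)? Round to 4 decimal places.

P(easy paper | high score, lucky question selection, strong preparation) ≈ 0.2398

Enumerate both values of easy paper and weight by the priors:
  P(high score | lucky question selection, strong preparation) = 0.75×0.79 + 0.89×0.21
        = 0.592500 + 0.186900 = 0.779400
Configurations with easy paper contribute 0.186900, so
  P(easy paper | high score, lucky question selection, strong preparation) = 0.186900 / 0.779400 ≈ 0.2398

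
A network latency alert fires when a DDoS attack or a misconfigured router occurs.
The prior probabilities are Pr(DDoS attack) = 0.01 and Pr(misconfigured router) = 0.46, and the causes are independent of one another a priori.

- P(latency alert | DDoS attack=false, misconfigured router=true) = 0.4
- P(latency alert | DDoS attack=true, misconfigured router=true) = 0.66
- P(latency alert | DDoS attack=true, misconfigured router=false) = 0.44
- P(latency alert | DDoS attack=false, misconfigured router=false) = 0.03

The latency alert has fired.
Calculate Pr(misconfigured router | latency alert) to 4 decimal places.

Pr(misconfigured router | latency alert) ≈ 0.9096

Weight on misconfigured router=true, given the evidence: 0.182160 + 0.003036 = 0.185196
Denominator P(latency alert): 0.03*0.99*0.54 + 0.4*0.99*0.46 + 0.44*0.01*0.54 + 0.66*0.01*0.46 = 0.203610
P(misconfigured router | latency alert) = 0.185196/0.203610 ≈ 0.9096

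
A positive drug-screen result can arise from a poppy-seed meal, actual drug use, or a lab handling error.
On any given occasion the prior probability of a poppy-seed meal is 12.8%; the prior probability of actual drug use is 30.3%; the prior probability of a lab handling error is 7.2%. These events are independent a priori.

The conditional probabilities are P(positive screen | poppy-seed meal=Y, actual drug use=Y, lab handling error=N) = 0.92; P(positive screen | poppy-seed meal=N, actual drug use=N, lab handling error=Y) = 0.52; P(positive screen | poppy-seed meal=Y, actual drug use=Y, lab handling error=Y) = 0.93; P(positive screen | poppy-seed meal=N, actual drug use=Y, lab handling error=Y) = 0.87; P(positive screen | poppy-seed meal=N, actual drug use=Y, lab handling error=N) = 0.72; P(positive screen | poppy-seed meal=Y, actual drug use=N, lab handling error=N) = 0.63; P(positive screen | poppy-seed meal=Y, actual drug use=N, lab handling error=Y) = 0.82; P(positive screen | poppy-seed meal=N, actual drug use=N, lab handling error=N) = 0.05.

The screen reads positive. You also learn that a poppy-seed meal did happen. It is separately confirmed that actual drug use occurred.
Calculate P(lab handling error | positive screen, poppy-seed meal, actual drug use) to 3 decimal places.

Numerator (weight on configurations with lab handling error): 0.93*0.072 = 0.066960
Denominator P(positive screen | poppy-seed meal, actual drug use): 0.92*0.928 + 0.93*0.072 = 0.920720
P(lab handling error | positive screen, poppy-seed meal, actual drug use) = 0.066960/0.920720 ≈ 0.073

P(lab handling error | positive screen, poppy-seed meal, actual drug use) ≈ 0.073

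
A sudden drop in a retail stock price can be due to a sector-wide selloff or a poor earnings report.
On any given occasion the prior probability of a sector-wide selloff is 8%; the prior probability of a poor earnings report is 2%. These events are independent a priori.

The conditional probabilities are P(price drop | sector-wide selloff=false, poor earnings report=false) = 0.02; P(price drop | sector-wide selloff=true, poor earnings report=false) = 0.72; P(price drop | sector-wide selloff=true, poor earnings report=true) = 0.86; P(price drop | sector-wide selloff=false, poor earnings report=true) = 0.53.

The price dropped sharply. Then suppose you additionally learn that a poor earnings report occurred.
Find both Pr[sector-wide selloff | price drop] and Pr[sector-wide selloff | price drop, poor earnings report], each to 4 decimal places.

Pr[sector-wide selloff | price drop] ≈ 0.6755; Pr[sector-wide selloff | price drop, poor earnings report] ≈ 0.1237

P(price drop) = 0.02×0.92×0.98 + 0.53×0.92×0.02 + 0.72×0.08×0.98 + 0.86×0.08×0.02 = 0.018032 + 0.009752 + 0.056448 + 0.001376 = 0.085608
Of this, 0.057824 comes from 0.056448 + 0.001376 (the sector-wide selloff=true cases).
Hence the posterior is 0.057824/0.085608 ≈ 0.6755.

Now also conditioning on poor earnings report=true:
For the numerator, keep only sector-wide selloff=true terms: 0.86×0.08 = 0.068800
The normalizing constant is 0.53×0.92 + 0.86×0.08 = 0.556400
P(sector-wide selloff | price drop, poor earnings report) = 0.068800/0.556400 ≈ 0.1237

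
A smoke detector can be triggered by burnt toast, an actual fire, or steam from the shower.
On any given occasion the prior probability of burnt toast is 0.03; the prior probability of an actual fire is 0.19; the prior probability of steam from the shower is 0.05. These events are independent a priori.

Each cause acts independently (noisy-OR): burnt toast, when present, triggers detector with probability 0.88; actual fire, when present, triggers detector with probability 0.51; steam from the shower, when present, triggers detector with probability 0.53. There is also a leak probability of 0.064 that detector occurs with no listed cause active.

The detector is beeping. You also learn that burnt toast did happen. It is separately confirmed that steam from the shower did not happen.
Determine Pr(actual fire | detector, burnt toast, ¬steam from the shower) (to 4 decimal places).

Under noisy-OR, P(detector | causes) = 1 − (1−0.064)·∏(1−qᵢ) over the active causes.
Enumerate both values of actual fire and weight by the priors:
  P(detector | burnt toast, ¬steam from the shower) = 0.88768·0.81 + 0.944963·0.19
        = 0.719021 + 0.179543 = 0.898564
The terms with actual fire present sum to 0.179543, so
  P(actual fire | detector, burnt toast, ¬steam from the shower) = 0.179543 / 0.898564 ≈ 0.1998

Pr(actual fire | detector, burnt toast, ¬steam from the shower) ≈ 0.1998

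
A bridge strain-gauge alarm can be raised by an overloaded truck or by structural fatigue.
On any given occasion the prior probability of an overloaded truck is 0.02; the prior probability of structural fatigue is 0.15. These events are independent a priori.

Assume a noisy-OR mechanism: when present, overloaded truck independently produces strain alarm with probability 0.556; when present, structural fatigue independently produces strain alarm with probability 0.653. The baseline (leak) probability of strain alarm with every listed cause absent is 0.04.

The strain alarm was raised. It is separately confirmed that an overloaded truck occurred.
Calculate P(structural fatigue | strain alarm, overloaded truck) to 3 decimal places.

P(structural fatigue | strain alarm, overloaded truck) ≈ 0.208

Under noisy-OR, P(strain alarm | causes) = 1 − (1−0.04)·∏(1−qᵢ) over the active causes.
P(strain alarm | overloaded truck) = 0.57376·0.85 + 0.852095·0.15 = 0.487696 + 0.127814 = 0.615510
Of this, 0.127814 comes from 0.852095·0.15 (the structural fatigue=true cases).
So P(structural fatigue | strain alarm, overloaded truck) = 0.127814/0.615510 ≈ 0.208.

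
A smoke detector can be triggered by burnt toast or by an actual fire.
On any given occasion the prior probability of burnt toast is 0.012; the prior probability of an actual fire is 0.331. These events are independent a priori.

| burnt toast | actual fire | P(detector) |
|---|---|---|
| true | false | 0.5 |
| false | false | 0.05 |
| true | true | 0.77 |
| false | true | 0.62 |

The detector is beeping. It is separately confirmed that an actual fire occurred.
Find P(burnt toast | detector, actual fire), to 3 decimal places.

P(burnt toast | detector, actual fire) ≈ 0.015

Sum P(detector|·) weighted by the priors over both values of burnt toast:
  P(detector | actual fire) = 0.62×0.988 + 0.77×0.012
        = 0.612560 + 0.009240 = 0.621800
The terms with burnt toast present sum to 0.009240, so
  P(burnt toast | detector, actual fire) = 0.009240 / 0.621800 ≈ 0.015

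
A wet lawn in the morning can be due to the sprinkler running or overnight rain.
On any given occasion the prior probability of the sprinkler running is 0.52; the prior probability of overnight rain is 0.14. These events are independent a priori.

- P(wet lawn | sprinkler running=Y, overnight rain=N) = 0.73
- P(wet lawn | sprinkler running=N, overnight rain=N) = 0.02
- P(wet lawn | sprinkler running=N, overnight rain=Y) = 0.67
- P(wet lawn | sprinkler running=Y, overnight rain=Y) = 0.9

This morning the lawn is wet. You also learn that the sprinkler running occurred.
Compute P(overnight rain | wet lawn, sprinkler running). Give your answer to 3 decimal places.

Weight on overnight rain=true, given the evidence: 0.9*0.14 = 0.126000
Normalizer over all consistent configurations: 0.73*0.86 + 0.9*0.14 = 0.753800
P(overnight rain | wet lawn, sprinkler running) = 0.126000/0.753800 ≈ 0.167

P(overnight rain | wet lawn, sprinkler running) ≈ 0.167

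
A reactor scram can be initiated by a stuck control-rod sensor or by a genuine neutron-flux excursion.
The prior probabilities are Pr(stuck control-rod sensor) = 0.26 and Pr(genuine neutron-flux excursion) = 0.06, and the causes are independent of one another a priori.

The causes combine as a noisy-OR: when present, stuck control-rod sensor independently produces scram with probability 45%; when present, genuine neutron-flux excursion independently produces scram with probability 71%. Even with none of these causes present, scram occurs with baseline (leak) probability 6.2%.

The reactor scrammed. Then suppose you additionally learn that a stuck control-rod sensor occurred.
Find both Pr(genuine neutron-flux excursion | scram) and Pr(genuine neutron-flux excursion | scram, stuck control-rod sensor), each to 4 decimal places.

Pr(genuine neutron-flux excursion | scram) ≈ 0.2202; Pr(genuine neutron-flux excursion | scram, stuck control-rod sensor) ≈ 0.1008

Under noisy-OR, P(scram | causes) = 1 − (1−0.062)·∏(1−qᵢ) over the active causes.
P(scram) = 0.062·0.74·0.94 + 0.72798·0.74·0.06 + 0.4841·0.26·0.94 + 0.850389·0.26·0.06 = 0.043127 + 0.032322 + 0.118314 + 0.013266 = 0.207029
The genuine neutron-flux excursion-present share is 0.032322 + 0.013266 = 0.045588.
P(genuine neutron-flux excursion | scram) = 0.045588 / 0.207029 ≈ 0.2202

With the extra evidence:
Sum P(scram|·) weighted by the priors over both values of genuine neutron-flux excursion:
  P(scram | stuck control-rod sensor) = 0.4841×0.94 + 0.850389×0.06
        = 0.455054 + 0.051023 = 0.506077
Configurations with genuine neutron-flux excursion contribute 0.051023, so
  P(genuine neutron-flux excursion | scram, stuck control-rod sensor) = 0.051023 / 0.506077 ≈ 0.1008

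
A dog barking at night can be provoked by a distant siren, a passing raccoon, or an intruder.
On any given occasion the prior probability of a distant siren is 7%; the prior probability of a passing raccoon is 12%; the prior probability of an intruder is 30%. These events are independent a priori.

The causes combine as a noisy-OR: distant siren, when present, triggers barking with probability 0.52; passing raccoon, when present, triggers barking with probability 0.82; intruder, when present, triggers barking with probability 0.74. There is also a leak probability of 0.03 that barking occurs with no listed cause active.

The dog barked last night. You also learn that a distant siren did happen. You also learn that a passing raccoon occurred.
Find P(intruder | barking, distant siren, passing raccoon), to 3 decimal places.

P(intruder | barking, distant siren, passing raccoon) ≈ 0.314

Under noisy-OR, P(barking | causes) = 1 − (1−0.03)·∏(1−qᵢ) over the active causes.
Sum P(barking|·) weighted by the priors over both values of intruder:
  P(barking | distant siren, passing raccoon) = 0.916192·0.7 + 0.97821·0.3
        = 0.641334 + 0.293463 = 0.934797
The terms with intruder present sum to 0.293463, so
  P(intruder | barking, distant siren, passing raccoon) = 0.293463 / 0.934797 ≈ 0.314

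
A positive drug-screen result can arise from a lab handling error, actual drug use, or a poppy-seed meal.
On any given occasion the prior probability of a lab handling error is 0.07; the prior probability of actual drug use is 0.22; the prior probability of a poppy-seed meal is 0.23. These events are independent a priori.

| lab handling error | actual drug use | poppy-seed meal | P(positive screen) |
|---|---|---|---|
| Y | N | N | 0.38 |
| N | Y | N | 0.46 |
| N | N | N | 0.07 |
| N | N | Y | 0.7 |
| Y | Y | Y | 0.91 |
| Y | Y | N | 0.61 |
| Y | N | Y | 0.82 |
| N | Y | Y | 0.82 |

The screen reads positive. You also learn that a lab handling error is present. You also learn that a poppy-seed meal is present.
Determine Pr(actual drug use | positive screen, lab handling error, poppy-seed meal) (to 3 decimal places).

Sum P(positive screen|·) weighted by the priors over both values of actual drug use:
  P(positive screen | lab handling error, poppy-seed meal) = 0.82×0.78 + 0.91×0.22
        = 0.639600 + 0.200200 = 0.839800
Configurations with actual drug use contribute 0.200200, so
  P(actual drug use | positive screen, lab handling error, poppy-seed meal) = 0.200200 / 0.839800 ≈ 0.238

Pr(actual drug use | positive screen, lab handling error, poppy-seed meal) ≈ 0.238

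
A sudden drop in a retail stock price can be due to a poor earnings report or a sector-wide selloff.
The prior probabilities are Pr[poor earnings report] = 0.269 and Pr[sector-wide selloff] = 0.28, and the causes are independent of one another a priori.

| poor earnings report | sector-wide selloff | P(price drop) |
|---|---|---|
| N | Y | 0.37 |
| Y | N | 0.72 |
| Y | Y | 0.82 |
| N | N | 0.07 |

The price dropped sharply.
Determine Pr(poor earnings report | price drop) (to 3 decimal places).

Pr(poor earnings report | price drop) ≈ 0.641

Sum P(price drop|·) weighted by the priors over the 4 (poor earnings report, sector-wide selloff) configurations:
  P(price drop) = 0.07·0.731·0.72 + 0.37·0.731·0.28 + 0.72·0.269·0.72 + 0.82·0.269·0.28
        = 0.036842 + 0.075732 + 0.139450 + 0.061762 = 0.313786
Configurations with poor earnings report contribute 0.201212, so
  P(poor earnings report | price drop) = 0.201212 / 0.313786 ≈ 0.641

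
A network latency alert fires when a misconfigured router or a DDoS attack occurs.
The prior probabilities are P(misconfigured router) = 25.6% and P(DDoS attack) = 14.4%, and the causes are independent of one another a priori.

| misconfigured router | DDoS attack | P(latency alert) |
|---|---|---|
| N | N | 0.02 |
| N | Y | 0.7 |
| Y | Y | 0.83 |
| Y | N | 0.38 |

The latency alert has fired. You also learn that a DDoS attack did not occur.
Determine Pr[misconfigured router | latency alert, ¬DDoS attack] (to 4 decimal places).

Weight on misconfigured router=true, given the evidence: 0.38·0.256 = 0.097280
Normalizer over all consistent configurations: 0.02·0.744 + 0.38·0.256 = 0.112160
Posterior = 0.097280 / 0.112160 ≈ 0.8673

Pr[misconfigured router | latency alert, ¬DDoS attack] ≈ 0.8673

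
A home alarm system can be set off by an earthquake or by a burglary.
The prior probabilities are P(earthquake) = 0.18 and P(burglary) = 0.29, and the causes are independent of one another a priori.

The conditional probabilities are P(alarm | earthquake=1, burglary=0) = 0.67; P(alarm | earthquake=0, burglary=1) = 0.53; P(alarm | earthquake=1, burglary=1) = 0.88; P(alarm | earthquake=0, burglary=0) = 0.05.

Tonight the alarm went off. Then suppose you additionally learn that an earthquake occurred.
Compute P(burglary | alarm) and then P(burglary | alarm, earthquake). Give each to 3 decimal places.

P(burglary | alarm) ≈ 0.600; P(burglary | alarm, earthquake) ≈ 0.349

Sum P(alarm|·) weighted by the priors over the 4 (earthquake, burglary) configurations:
  P(alarm) = 0.05×0.82×0.71 + 0.53×0.82×0.29 + 0.67×0.18×0.71 + 0.88×0.18×0.29
        = 0.029110 + 0.126034 + 0.085626 + 0.045936 = 0.286706
The terms with burglary present sum to 0.171970, so
  P(burglary | alarm) = 0.171970 / 0.286706 ≈ 0.600

Now also conditioning on earthquake=true:
P(alarm | earthquake) = 0.67·0.71 + 0.88·0.29 = 0.475700 + 0.255200 = 0.730900
Restricting to configurations with burglary present: 0.88·0.29 = 0.255200.
Hence the posterior is 0.255200/0.730900 ≈ 0.349.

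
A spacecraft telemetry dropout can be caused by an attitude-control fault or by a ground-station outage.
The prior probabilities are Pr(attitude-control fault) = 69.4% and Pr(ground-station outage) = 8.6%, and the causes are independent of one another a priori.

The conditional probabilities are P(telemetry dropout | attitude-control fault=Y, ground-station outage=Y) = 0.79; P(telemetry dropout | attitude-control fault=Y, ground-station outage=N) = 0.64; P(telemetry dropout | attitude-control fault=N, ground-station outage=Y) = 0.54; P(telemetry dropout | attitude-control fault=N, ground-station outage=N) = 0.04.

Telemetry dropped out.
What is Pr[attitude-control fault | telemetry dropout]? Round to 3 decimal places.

For the numerator, keep only attitude-control fault=true terms: 0.405962 + 0.047150 = 0.453112
Denominator P(telemetry dropout): 0.04·0.306·0.914 + 0.54·0.306·0.086 + 0.64·0.694·0.914 + 0.79·0.694·0.086 = 0.478510
Posterior = 0.453112 / 0.478510 ≈ 0.947

Pr[attitude-control fault | telemetry dropout] ≈ 0.947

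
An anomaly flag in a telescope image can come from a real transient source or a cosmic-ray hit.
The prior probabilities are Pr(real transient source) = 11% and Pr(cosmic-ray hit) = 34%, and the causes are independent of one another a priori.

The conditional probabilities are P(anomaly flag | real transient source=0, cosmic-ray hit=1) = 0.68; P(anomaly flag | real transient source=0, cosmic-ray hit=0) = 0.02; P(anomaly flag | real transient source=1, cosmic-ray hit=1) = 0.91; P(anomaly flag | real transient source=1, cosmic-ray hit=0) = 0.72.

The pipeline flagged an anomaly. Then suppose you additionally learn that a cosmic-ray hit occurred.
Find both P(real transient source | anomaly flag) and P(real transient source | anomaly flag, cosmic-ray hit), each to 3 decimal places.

Sum P(anomaly flag|·) weighted by the priors over the 4 (real transient source, cosmic-ray hit) configurations:
  P(anomaly flag) = 0.02·0.89·0.66 + 0.68·0.89·0.34 + 0.72·0.11·0.66 + 0.91·0.11·0.34
        = 0.011748 + 0.205768 + 0.052272 + 0.034034 = 0.303822
Configurations with real transient source contribute 0.086306, so
  P(real transient source | anomaly flag) = 0.086306 / 0.303822 ≈ 0.284

Now condition on the additional information:
Weight on real transient source=true, given the evidence: 0.91·0.11 = 0.100100
Denominator P(anomaly flag | cosmic-ray hit): 0.68·0.89 + 0.91·0.11 = 0.705300
P(real transient source | anomaly flag, cosmic-ray hit) = 0.100100/0.705300 ≈ 0.142
Conditioning on cosmic-ray hit lowers the posterior on real transient source: the classic explaining-away effect in a common-effect structure.

P(real transient source | anomaly flag) ≈ 0.284; P(real transient source | anomaly flag, cosmic-ray hit) ≈ 0.142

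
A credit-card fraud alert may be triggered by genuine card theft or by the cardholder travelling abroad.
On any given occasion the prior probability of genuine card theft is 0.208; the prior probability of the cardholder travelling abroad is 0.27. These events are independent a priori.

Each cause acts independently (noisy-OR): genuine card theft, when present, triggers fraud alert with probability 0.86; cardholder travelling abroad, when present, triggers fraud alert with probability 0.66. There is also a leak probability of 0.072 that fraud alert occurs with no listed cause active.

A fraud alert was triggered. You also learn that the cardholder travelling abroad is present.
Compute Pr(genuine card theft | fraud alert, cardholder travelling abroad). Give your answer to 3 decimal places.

Under noisy-OR, P(fraud alert | causes) = 1 − (1−0.072)·∏(1−qᵢ) over the active causes.
Weight on genuine card theft=true, given the evidence: 0.955827·0.208 = 0.198812
Normalizer over all consistent configurations: 0.68448·0.792 + 0.955827·0.208 = 0.740920
P(genuine card theft | fraud alert, cardholder travelling abroad) = 0.198812/0.740920 ≈ 0.268

Pr(genuine card theft | fraud alert, cardholder travelling abroad) ≈ 0.268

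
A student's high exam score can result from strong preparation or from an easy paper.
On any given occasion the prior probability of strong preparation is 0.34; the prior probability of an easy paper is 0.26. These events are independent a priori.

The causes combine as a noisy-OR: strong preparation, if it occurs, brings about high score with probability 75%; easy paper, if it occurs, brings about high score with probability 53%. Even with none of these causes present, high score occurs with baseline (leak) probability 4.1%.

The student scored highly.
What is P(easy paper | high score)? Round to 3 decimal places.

Under noisy-OR, P(high score | causes) = 1 − (1−0.041)·∏(1−qᵢ) over the active causes.
P(high score) = 0.041·0.66·0.74 + 0.54927·0.66·0.26 + 0.76025·0.34·0.74 + 0.887317·0.34·0.26 = 0.020024 + 0.094255 + 0.191279 + 0.078439 = 0.383997
Restricting to configurations with easy paper present: 0.094255 + 0.078439 = 0.172694.
Hence the posterior is 0.172694/0.383997 ≈ 0.450.

P(easy paper | high score) ≈ 0.450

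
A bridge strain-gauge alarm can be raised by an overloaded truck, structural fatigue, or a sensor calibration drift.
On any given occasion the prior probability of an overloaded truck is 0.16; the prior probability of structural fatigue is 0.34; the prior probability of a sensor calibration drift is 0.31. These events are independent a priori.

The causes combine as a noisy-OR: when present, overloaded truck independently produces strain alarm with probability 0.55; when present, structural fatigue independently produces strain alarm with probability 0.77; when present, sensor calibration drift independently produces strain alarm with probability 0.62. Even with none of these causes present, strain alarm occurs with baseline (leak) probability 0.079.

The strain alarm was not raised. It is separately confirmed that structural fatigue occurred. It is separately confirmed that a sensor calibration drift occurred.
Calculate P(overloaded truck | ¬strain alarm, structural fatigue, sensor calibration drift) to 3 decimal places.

P(overloaded truck | ¬strain alarm, structural fatigue, sensor calibration drift) ≈ 0.079

Under noisy-OR, P(strain alarm | causes) = 1 − (1−0.079)·∏(1−qᵢ) over the active causes.
Enumerate both values of overloaded truck and weight by the priors:
  P(¬strain alarm | structural fatigue, sensor calibration drift) = 0.080495·0.84 + 0.036223·0.16
        = 0.067616 + 0.005796 = 0.073412
Configurations with overloaded truck contribute 0.005796, so
  P(overloaded truck | ¬strain alarm, structural fatigue, sensor calibration drift) = 0.005796 / 0.073412 ≈ 0.079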